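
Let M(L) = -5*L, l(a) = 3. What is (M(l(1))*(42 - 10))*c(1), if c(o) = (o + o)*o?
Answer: -960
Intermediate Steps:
c(o) = 2*o² (c(o) = (2*o)*o = 2*o²)
(M(l(1))*(42 - 10))*c(1) = ((-5*3)*(42 - 10))*(2*1²) = (-15*32)*(2*1) = -480*2 = -960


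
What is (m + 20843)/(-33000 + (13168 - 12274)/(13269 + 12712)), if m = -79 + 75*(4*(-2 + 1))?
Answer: -265837592/428686053 ≈ -0.62012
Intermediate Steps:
m = -379 (m = -79 + 75*(4*(-1)) = -79 + 75*(-4) = -79 - 300 = -379)
(m + 20843)/(-33000 + (13168 - 12274)/(13269 + 12712)) = (-379 + 20843)/(-33000 + (13168 - 12274)/(13269 + 12712)) = 20464/(-33000 + 894/25981) = 20464/(-857372106/25981) = 20464*(-25981/857372106) = -265837592/428686053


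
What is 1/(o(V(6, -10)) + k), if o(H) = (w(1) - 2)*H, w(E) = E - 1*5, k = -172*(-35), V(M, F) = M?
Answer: 1/5984 ≈ 0.00016711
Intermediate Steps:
k = 6020
w(E) = -5 + E (w(E) = E - 5 = -5 + E)
o(H) = -6*H (o(H) = ((-5 + 1) - 2)*H = (-4 - 2)*H = -6*H)
1/(o(V(6, -10)) + k) = 1/(-6*6 + 6020) = 1/(-36 + 6020) = 1/5984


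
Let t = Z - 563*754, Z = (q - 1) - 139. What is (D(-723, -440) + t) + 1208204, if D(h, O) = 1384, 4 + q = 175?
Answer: 785117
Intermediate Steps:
q = 171 (q = -4 + 175 = 171)
Z = 31 (Z = (171 - 1) - 139 = 170 - 139 = 31)
t = -424471 (t = 31 - 563*754 = 31 - 424502 = -424471)
(D(-723, -440) + t) + 1208204 = (1384 - 424471) + 1208204 = -423087 + 1208204 = 785117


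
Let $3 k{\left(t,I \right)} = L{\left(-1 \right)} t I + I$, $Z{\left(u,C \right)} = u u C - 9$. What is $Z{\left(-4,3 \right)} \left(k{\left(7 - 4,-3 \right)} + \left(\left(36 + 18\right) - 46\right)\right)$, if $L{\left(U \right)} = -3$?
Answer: $624$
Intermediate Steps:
$Z{\left(u,C \right)} = -9 + C u^{2}$ ($Z{\left(u,C \right)} = u^{2} C - 9 = C u^{2} - 9 = -9 + C u^{2}$)
$k{\left(t,I \right)} = \frac{I}{3} - I t$ ($k{\left(t,I \right)} = \frac{- 3 t I + I}{3} = \frac{- 3 I t + I}{3} = \frac{I - 3 I t}{3} = \frac{I}{3} - I t$)
$Z{\left(-4,3 \right)} \left(k{\left(7 - 4,-3 \right)} + \left(\left(36 + 18\right) - 46\right)\right) = \left(-9 + 3 \left(-4\right)^{2}\right) \left(- 3 \left(\frac{1}{3} - \left(7 - 4\right)\right) + \left(\left(36 + 18\right) - 46\right)\right) = \left(-9 + 3 \cdot 16\right) \left(- 3 \left(\frac{1}{3} - 3\right) + \left(54 - 46\right)\right) = \left(-9 + 48\right) \left(- 3 \left(\frac{1}{3} - 3\right) + 8\right) = 39 \left(\left(-3\right) \left(- \frac{8}{3}\right) + 8\right) = 39 \left(8 + 8\right) = 39 \cdot 16 = 624$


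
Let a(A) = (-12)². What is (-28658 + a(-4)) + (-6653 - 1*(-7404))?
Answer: -27763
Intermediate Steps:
a(A) = 144
(-28658 + a(-4)) + (-6653 - 1*(-7404)) = (-28658 + 144) + (-6653 - 1*(-7404)) = -28514 + (-6653 + 7404) = -28514 + 751 = -27763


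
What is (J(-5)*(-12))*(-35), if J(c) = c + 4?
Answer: -420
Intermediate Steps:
J(c) = 4 + c
(J(-5)*(-12))*(-35) = ((4 - 5)*(-12))*(-35) = -1*(-12)*(-35) = 12*(-35) = -420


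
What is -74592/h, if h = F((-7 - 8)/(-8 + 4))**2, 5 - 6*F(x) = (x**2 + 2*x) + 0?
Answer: -687439872/70225 ≈ -9789.1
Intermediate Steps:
F(x) = 5/6 - x/3 - x**2/6 (F(x) = 5/6 - ((x**2 + 2*x) + 0)/6 = 5/6 - (x**2 + 2*x)/6 = 5/6 + (-x/3 - x**2/6) = 5/6 - x/3 - x**2/6)
h = 70225/9216 (h = (5/6 - (-7 - 8)/(3*(-8 + 4)) - (-7 - 8)**2/(-8 + 4)**2/6)**2 = (5/6 - (-5)/(-4) - (-15/(-4))**2/6)**2 = (5/6 - (-5)*(-1)/4 - (-15*(-1/4))**2/6)**2 = (5/6 - 1/3*15/4 - (15/4)**2/6)**2 = (5/6 - 5/4 - 1/6*225/16)**2 = (5/6 - 5/4 - 75/32)**2 = (-265/96)**2 = 70225/9216 ≈ 7.6199)
-74592/h = -74592/70225/9216 = -74592*9216/70225 = -687439872/70225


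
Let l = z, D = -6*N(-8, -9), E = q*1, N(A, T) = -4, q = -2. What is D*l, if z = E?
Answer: -48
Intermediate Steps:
E = -2 (E = -2*1 = -2)
D = 24 (D = -6*(-4) = 24)
z = -2
l = -2
D*l = 24*(-2) = -48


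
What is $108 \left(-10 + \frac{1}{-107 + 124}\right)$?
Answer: $- \frac{18252}{17} \approx -1073.6$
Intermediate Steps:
$108 \left(-10 + \frac{1}{-107 + 124}\right) = 108 \left(-10 + \frac{1}{17}\right) = 108 \left(- \frac{169}{17}\right) = - \frac{18252}{17}$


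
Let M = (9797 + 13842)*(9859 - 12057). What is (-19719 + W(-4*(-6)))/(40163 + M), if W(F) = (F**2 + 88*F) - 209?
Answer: 17240/51918359 ≈ 0.00033206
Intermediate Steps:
W(F) = -209 + F**2 + 88*F
M = -51958522 (M = 23639*(-2198) = -51958522)
(-19719 + W(-4*(-6)))/(40163 + M) = (-19719 + (-209 + (-4*(-6))**2 + 88*(-4*(-6))))/(40163 - 51958522) = (-19719 + (-209 + 24**2 + 88*24))/(-51918359) = (-19719 + (-209 + 576 + 2112))*(-1/51918359) = (-19719 + 2479)*(-1/51918359) = -17240*(-1/51918359) = 17240/51918359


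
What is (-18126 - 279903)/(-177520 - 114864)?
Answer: 298029/292384 ≈ 1.0193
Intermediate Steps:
(-18126 - 279903)/(-177520 - 114864) = -298029/(-292384) = -298029*(-1/292384) = 298029/292384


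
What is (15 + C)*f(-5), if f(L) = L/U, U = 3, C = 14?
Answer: -145/3 ≈ -48.333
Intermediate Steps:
f(L) = L/3
(15 + C)*f(-5) = (15 + 14)*((1/3)*(-5)) = 29*(-5/3) = -145/3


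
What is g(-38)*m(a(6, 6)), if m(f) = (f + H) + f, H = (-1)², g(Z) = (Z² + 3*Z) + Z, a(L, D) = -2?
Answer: -3876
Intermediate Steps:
g(Z) = Z² + 4*Z
H = 1
m(f) = 1 + 2*f (m(f) = (f + 1) + f = (1 + f) + f = 1 + 2*f)
g(-38)*m(a(6, 6)) = (-38*(4 - 38))*(1 + 2*(-2)) = (-38*(-34))*(1 - 4) = 1292*(-3) = -3876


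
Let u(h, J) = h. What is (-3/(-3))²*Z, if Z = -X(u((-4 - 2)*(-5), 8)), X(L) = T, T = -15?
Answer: 15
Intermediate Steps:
X(L) = -15
Z = 15 (Z = -1*(-15) = 15)
(-3/(-3))²*Z = (-3/(-3))²*15 = (-3*(-⅓))²*15 = 1²*15 = 1*15 = 15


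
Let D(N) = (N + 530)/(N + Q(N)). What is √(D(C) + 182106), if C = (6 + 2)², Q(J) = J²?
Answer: 3*√5471277890/520 ≈ 426.74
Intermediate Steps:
C = 64 (C = 8² = 64)
D(N) = (530 + N)/(N + N²) (D(N) = (N + 530)/(N + N²) = (530 + N)/(N + N²))
√(D(C) + 182106) = √((530 + 64)/(64*(1 + 64)) + 182106) = √((1/64)*594/65 + 182106) = √((1/64)*(1/65)*594 + 182106) = √(297/2080 + 182106) = √(378780777/2080) = 3*√5471277890/520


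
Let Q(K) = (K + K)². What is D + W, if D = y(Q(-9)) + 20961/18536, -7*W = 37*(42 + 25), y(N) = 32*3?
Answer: -4763975/18536 ≈ -257.01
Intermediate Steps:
Q(K) = 4*K² (Q(K) = (2*K)² = 4*K²)
y(N) = 96
W = -2479/7 (W = -37*(42 + 25)/7 = -37*67/7 = -⅐*2479 = -2479/7 ≈ -354.14)
D = 1800417/18536 (D = 96 + 20961/18536 = 1800417/18536 ≈ 97.131)
D + W = 1800417/18536 - 2479/7 = -4763975/18536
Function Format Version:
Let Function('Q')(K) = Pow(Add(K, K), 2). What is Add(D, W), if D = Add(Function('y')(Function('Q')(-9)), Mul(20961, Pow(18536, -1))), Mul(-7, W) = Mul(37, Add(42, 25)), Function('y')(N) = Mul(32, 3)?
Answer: Rational(-4763975, 18536) ≈ -257.01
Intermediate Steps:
Function('Q')(K) = Mul(4, Pow(K, 2)) (Function('Q')(K) = Pow(Mul(2, K), 2) = Mul(4, Pow(K, 2)))
Function('y')(N) = 96
W = Rational(-2479, 7) (W = Mul(Rational(-1, 7), Mul(37, Add(42, 25))) = Mul(Rational(-1, 7), Mul(37, 67)) = Mul(Rational(-1, 7), 2479) = Rational(-2479, 7) ≈ -354.14)
D = Rational(1800417, 18536) (D = Add(96, Mul(20961, Pow(18536, -1))) = Add(96, Mul(20961, Rational(1, 18536))) = Add(96, Rational(20961, 18536)) = Rational(1800417, 18536) ≈ 97.131)
Add(D, W) = Add(Rational(1800417, 18536), Rational(-2479, 7)) = Rational(-4763975, 18536)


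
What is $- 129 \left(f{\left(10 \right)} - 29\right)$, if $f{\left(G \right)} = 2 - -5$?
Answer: $2838$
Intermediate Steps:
$f{\left(G \right)} = 7$ ($f{\left(G \right)} = 2 + 5 = 7$)
$- 129 \left(f{\left(10 \right)} - 29\right) = - 129 \left(7 - 29\right) = \left(-129\right) \left(-22\right) = 2838$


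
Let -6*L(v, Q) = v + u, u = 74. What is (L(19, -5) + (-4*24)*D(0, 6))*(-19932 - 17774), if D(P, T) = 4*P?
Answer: 584443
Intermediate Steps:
L(v, Q) = -37/3 - v/6 (L(v, Q) = -(v + 74)/6 = -(74 + v)/6 = -37/3 - v/6)
(L(19, -5) + (-4*24)*D(0, 6))*(-19932 - 17774) = ((-37/3 - 1/6*19) + (-4*24)*(4*0))*(-19932 - 17774) = ((-37/3 - 19/6) - 96*0)*(-37706) = (-31/2 + 0)*(-37706) = -31/2*(-37706) = 584443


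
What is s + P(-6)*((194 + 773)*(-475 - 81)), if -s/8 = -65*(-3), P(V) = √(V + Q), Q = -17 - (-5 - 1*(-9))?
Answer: -1560 - 1612956*I*√3 ≈ -1560.0 - 2.7937e+6*I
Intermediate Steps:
Q = -21 (Q = -17 - (-5 + 9) = -17 - 1*4 = -17 - 4 = -21)
P(V) = √(-21 + V) (P(V) = √(V - 21) = √(-21 + V))
s = -1560 (s = -(-520)*(-3) = -8*195 = -1560)
s + P(-6)*((194 + 773)*(-475 - 81)) = -1560 + √(-21 - 6)*((194 + 773)*(-475 - 81)) = -1560 + √(-27)*(967*(-556)) = -1560 + (3*I*√3)*(-537652) = -1560 - 1612956*I*√3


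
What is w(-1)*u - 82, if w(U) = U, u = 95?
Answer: -177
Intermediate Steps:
w(-1)*u - 82 = -1*95 - 82 = -95 - 82 = -177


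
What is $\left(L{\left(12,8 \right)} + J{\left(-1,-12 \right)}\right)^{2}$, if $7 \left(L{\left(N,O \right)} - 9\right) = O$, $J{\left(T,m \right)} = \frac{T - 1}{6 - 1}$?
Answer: $\frac{116281}{1225} \approx 94.923$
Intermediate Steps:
$J{\left(T,m \right)} = - \frac{1}{5} + \frac{T}{5}$ ($J{\left(T,m \right)} = \frac{-1 + T}{5} = \left(-1 + T\right) \frac{1}{5} = - \frac{1}{5} + \frac{T}{5}$)
$L{\left(N,O \right)} = 9 + \frac{O}{7}$
$\left(L{\left(12,8 \right)} + J{\left(-1,-12 \right)}\right)^{2} = \left(\left(9 + \frac{1}{7} \cdot 8\right) + \left(- \frac{1}{5} + \frac{1}{5} \left(-1\right)\right)\right)^{2} = \left(\left(9 + \frac{8}{7}\right) - \frac{2}{5}\right)^{2} = \left(\frac{71}{7} - \frac{2}{5}\right)^{2} = \left(\frac{341}{35}\right)^{2} = \frac{116281}{1225}$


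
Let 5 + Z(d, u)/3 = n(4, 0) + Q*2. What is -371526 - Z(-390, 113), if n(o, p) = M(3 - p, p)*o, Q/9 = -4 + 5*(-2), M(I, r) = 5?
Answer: -370815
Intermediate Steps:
Q = -126 (Q = 9*(-4 + 5*(-2)) = 9*(-4 - 10) = 9*(-14) = -126)
n(o, p) = 5*o
Z(d, u) = -711 (Z(d, u) = -15 + 3*(5*4 - 126*2) = -15 + 3*(20 - 252) = -15 + 3*(-232) = -15 - 696 = -711)
-371526 - Z(-390, 113) = -371526 - 1*(-711) = -371526 + 711 = -370815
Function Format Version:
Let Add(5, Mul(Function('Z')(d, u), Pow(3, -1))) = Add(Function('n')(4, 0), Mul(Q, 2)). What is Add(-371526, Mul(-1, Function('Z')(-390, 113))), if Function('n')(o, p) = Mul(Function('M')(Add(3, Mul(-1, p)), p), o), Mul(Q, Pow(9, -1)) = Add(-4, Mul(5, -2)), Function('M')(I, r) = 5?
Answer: -370815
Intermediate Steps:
Q = -126 (Q = Mul(9, Add(-4, Mul(5, -2))) = Mul(9, Add(-4, -10)) = Mul(9, -14) = -126)
Function('n')(o, p) = Mul(5, o)
Function('Z')(d, u) = -711 (Function('Z')(d, u) = Add(-15, Mul(3, Add(Mul(5, 4), Mul(-126, 2)))) = Add(-15, Mul(3, Add(20, -252))) = Add(-15, Mul(3, -232)) = Add(-15, -696) = -711)
Add(-371526, Mul(-1, Function('Z')(-390, 113))) = Add(-371526, Mul(-1, -711)) = Add(-371526, 711) = -370815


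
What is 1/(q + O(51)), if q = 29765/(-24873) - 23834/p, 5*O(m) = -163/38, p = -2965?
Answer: 2802440910/16769455259 ≈ 0.16712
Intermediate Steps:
O(m) = -163/190 (O(m) = (-163/38)/5 = (-163*1/38)/5 = (1/5)*(-163/38) = -163/190)
q = 504569857/73748445 (q = 29765/(-24873) - 23834/(-2965) = 29765*(-1/24873) - 23834*(-1/2965) = -29765/24873 + 23834/2965 = 504569857/73748445 ≈ 6.8418)
1/(q + O(51)) = 1/(504569857/73748445 - 163/190) = 1/(16769455259/2802440910) = 2802440910/16769455259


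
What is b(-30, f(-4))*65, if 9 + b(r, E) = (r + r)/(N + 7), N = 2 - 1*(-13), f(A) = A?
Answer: -8385/11 ≈ -762.27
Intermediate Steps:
N = 15 (N = 2 + 13 = 15)
b(r, E) = -9 + r/11 (b(r, E) = -9 + (r + r)/(15 + 7) = -9 + (2*r)/22 = -9 + (2*r)*(1/22) = -9 + r/11)
b(-30, f(-4))*65 = (-9 + (1/11)*(-30))*65 = (-9 - 30/11)*65 = -129/11*65 = -8385/11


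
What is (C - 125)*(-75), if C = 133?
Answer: -600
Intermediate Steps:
(C - 125)*(-75) = (133 - 125)*(-75) = 8*(-75) = -600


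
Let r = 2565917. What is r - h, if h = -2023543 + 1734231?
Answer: 2855229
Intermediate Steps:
h = -289312
r - h = 2565917 - 1*(-289312) = 2565917 + 289312 = 2855229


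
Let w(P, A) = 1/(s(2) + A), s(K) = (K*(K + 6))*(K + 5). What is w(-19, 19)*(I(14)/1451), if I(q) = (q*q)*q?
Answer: 2744/190081 ≈ 0.014436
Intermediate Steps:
s(K) = K*(5 + K)*(6 + K) (s(K) = (K*(6 + K))*(5 + K) = K*(5 + K)*(6 + K))
I(q) = q**3 (I(q) = q**2*q = q**3)
w(P, A) = 1/(112 + A) (w(P, A) = 1/(2*(30 + 2**2 + 11*2) + A) = 1/(2*(30 + 4 + 22) + A) = 1/(2*56 + A) = 1/(112 + A))
w(-19, 19)*(I(14)/1451) = (14**3/1451)/(112 + 19) = (2744*(1/1451))/131 = (1/131)*(2744/1451) = 2744/190081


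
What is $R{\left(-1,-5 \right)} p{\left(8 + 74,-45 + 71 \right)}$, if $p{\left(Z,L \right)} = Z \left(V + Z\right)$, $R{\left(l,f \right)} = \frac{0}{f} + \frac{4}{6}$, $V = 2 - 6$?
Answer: $4264$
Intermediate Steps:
$V = -4$ ($V = 2 - 6 = -4$)
$R{\left(l,f \right)} = \frac{2}{3}$ ($R{\left(l,f \right)} = 0 + 4 \cdot \frac{1}{6} = 0 + \frac{2}{3} = \frac{2}{3}$)
$p{\left(Z,L \right)} = Z \left(-4 + Z\right)$
$R{\left(-1,-5 \right)} p{\left(8 + 74,-45 + 71 \right)} = \frac{2 \left(8 + 74\right) \left(-4 + \left(8 + 74\right)\right)}{3} = \frac{2 \cdot 82 \left(-4 + 82\right)}{3} = \frac{2 \cdot 82 \cdot 78}{3} = \frac{2}{3} \cdot 6396 = 4264$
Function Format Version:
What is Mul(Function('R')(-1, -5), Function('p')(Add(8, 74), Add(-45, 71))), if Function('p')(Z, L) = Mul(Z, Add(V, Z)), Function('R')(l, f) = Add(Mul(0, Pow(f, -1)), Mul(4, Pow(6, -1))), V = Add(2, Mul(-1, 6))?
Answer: 4264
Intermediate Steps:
V = -4 (V = Add(2, -6) = -4)
Function('R')(l, f) = Rational(2, 3) (Function('R')(l, f) = Add(0, Mul(4, Rational(1, 6))) = Add(0, Rational(2, 3)) = Rational(2, 3))
Function('p')(Z, L) = Mul(Z, Add(-4, Z))
Mul(Function('R')(-1, -5), Function('p')(Add(8, 74), Add(-45, 71))) = Mul(Rational(2, 3), Mul(Add(8, 74), Add(-4, Add(8, 74)))) = Mul(Rational(2, 3), Mul(82, Add(-4, 82))) = Mul(Rational(2, 3), Mul(82, 78)) = Mul(Rational(2, 3), 6396) = 4264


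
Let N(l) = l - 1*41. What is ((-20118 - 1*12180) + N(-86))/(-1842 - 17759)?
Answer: 32425/19601 ≈ 1.6543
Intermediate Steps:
N(l) = -41 + l (N(l) = l - 41 = -41 + l)
((-20118 - 1*12180) + N(-86))/(-1842 - 17759) = ((-20118 - 1*12180) + (-41 - 86))/(-1842 - 17759) = ((-20118 - 12180) - 127)/(-19601) = (-32298 - 127)*(-1/19601) = -32425*(-1/19601) = 32425/19601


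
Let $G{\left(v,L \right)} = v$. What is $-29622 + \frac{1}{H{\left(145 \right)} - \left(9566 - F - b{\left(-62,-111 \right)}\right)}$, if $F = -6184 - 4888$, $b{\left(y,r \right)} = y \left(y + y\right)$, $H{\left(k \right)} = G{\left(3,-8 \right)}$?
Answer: $- \frac{383516035}{12947} \approx -29622.0$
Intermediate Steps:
$H{\left(k \right)} = 3$
$b{\left(y,r \right)} = 2 y^{2}$ ($b{\left(y,r \right)} = y 2 y = 2 y^{2}$)
$F = -11072$
$-29622 + \frac{1}{H{\left(145 \right)} - \left(9566 - F - b{\left(-62,-111 \right)}\right)} = -29622 + \frac{1}{3 - \left(20638 - 7688\right)} = -29622 + \frac{1}{3 + \left(\left(2 \cdot 3844 - 11072\right) - 9566\right)} = -29622 + \frac{1}{3 + \left(\left(7688 - 11072\right) - 9566\right)} = -29622 + \frac{1}{3 - 12950} = -29622 + \frac{1}{-12947} = -29622 - \frac{1}{12947} = - \frac{383516035}{12947}$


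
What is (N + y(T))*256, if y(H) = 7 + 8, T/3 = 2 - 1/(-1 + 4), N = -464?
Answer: -114944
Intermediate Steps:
T = 5 (T = 3*(2 - 1/(-1 + 4)) = 3*(2 - 1/3) = 3*(5/3) = 5)
y(H) = 15
(N + y(T))*256 = (-464 + 15)*256 = -449*256 = -114944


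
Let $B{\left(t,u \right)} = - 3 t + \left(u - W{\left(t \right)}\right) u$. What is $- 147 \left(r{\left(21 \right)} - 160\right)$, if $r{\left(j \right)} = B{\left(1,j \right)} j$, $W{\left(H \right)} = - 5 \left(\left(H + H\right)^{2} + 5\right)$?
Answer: $-4245801$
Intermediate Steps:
$W{\left(H \right)} = -25 - 20 H^{2}$ ($W{\left(H \right)} = - 5 \left(\left(2 H\right)^{2} + 5\right) = - 5 \left(4 H^{2} + 5\right) = - 5 \left(5 + 4 H^{2}\right) = -25 - 20 H^{2}$)
$B{\left(t,u \right)} = - 3 t + u \left(25 + u + 20 t^{2}\right)$ ($B{\left(t,u \right)} = - 3 t + \left(u - \left(-25 - 20 t^{2}\right)\right) u = - 3 t + \left(u + \left(25 + 20 t^{2}\right)\right) u = - 3 t + \left(25 + u + 20 t^{2}\right) u = - 3 t + u \left(25 + u + 20 t^{2}\right)$)
$r{\left(j \right)} = j \left(-3 + j^{2} + 45 j\right)$ ($r{\left(j \right)} = \left(j^{2} - 3 + 5 j \left(5 + 4 \cdot 1^{2}\right)\right) j = \left(j^{2} - 3 + 5 j \left(5 + 4 \cdot 1\right)\right) j = \left(j^{2} - 3 + 5 j \left(5 + 4\right)\right) j = \left(j^{2} - 3 + 5 j 9\right) j = \left(j^{2} - 3 + 45 j\right) j = \left(-3 + j^{2} + 45 j\right) j = j \left(-3 + j^{2} + 45 j\right)$)
$- 147 \left(r{\left(21 \right)} - 160\right) = - 147 \left(21 \left(-3 + 21^{2} + 45 \cdot 21\right) - 160\right) = - 147 \left(21 \left(-3 + 441 + 945\right) - 160\right) = - 147 \left(21 \cdot 1383 - 160\right) = - 147 \left(29043 - 160\right) = \left(-147\right) 28883 = -4245801$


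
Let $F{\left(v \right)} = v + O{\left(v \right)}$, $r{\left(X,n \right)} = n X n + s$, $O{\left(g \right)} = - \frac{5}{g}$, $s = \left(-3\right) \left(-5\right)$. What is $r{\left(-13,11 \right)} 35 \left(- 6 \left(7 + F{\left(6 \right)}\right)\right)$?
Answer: $3980690$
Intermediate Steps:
$s = 15$
$r{\left(X,n \right)} = 15 + X n^{2}$ ($r{\left(X,n \right)} = n X n + 15 = X n n + 15 = X n^{2} + 15 = 15 + X n^{2}$)
$F{\left(v \right)} = v - \frac{5}{v}$
$r{\left(-13,11 \right)} 35 \left(- 6 \left(7 + F{\left(6 \right)}\right)\right) = \left(15 - 13 \cdot 11^{2}\right) 35 \left(- 6 \left(7 + \left(6 - \frac{5}{6}\right)\right)\right) = \left(15 - 1573\right) 35 \left(- 6 \left(7 + \left(6 - \frac{5}{6}\right)\right)\right) = \left(-1558\right) 35 \left(- 6 \left(7 + \frac{31}{6}\right)\right) = - 54530 \left(\left(-6\right) \frac{73}{6}\right) = \left(-54530\right) \left(-73\right) = 3980690$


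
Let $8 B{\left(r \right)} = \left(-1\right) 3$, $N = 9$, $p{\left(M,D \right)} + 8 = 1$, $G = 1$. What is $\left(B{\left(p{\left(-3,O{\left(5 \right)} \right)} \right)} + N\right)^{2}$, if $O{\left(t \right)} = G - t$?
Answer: $\frac{4761}{64} \approx 74.391$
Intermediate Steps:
$O{\left(t \right)} = 1 - t$
$p{\left(M,D \right)} = -7$ ($p{\left(M,D \right)} = -8 + 1 = -7$)
$B{\left(r \right)} = - \frac{3}{8}$ ($B{\left(r \right)} = \frac{\left(-1\right) 3}{8} = \frac{1}{8} \left(-3\right) = - \frac{3}{8}$)
$\left(B{\left(p{\left(-3,O{\left(5 \right)} \right)} \right)} + N\right)^{2} = \left(- \frac{3}{8} + 9\right)^{2} = \left(\frac{69}{8}\right)^{2} = \frac{4761}{64}$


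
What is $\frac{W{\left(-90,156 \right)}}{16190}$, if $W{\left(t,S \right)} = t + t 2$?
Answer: $- \frac{27}{1619} \approx -0.016677$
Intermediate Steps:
$W{\left(t,S \right)} = 3 t$ ($W{\left(t,S \right)} = t + 2 t = 3 t$)
$\frac{W{\left(-90,156 \right)}}{16190} = \frac{3 \left(-90\right)}{16190} = \left(-270\right) \frac{1}{16190} = - \frac{27}{1619}$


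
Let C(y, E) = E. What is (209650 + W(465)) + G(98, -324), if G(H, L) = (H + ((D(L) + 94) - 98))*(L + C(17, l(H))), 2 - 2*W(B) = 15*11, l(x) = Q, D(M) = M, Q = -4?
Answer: 570017/2 ≈ 2.8501e+5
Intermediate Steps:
l(x) = -4
W(B) = -163/2 (W(B) = 1 - 15*11/2 = 1 - 1/2*165 = 1 - 165/2 = -163/2)
G(H, L) = (-4 + L)*(-4 + H + L) (G(H, L) = (H + ((L + 94) - 98))*(L - 4) = (H + ((94 + L) - 98))*(-4 + L) = (H + (-4 + L))*(-4 + L) = (-4 + H + L)*(-4 + L) = (-4 + L)*(-4 + H + L))
(209650 + W(465)) + G(98, -324) = (209650 - 163/2) + (16 + (-324)**2 - 8*(-324) - 4*98 + 98*(-324)) = 419137/2 + (16 + 104976 + 2592 - 392 - 31752) = 419137/2 + 75440 = 570017/2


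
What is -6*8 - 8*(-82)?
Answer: 608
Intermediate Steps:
-6*8 - 8*(-82) = -48 + 656 = 608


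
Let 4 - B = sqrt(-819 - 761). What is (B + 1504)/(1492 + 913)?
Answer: 116/185 - 2*I*sqrt(395)/2405 ≈ 0.62703 - 0.016528*I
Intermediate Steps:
B = 4 - 2*I*sqrt(395) (B = 4 - sqrt(-819 - 761) = 4 - sqrt(-1580) = 4 - 2*I*sqrt(395) ≈ 4.0 - 39.749*I)
(B + 1504)/(1492 + 913) = ((4 - 2*I*sqrt(395)) + 1504)/(1492 + 913) = (1508 - 2*I*sqrt(395))/2405 = (1508 - 2*I*sqrt(395))*(1/2405) = 116/185 - 2*I*sqrt(395)/2405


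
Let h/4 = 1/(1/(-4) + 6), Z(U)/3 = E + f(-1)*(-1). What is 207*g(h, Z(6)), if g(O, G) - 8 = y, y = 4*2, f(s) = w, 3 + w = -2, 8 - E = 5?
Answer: 3312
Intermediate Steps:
E = 3 (E = 8 - 1*5 = 8 - 5 = 3)
w = -5 (w = -3 - 2 = -5)
f(s) = -5
Z(U) = 24 (Z(U) = 3*(3 - 5*(-1)) = 3*(3 + 5) = 3*8 = 24)
y = 8
h = 16/23 (h = 4/(1/(-4) + 6) = 4/(-¼ + 6) = 4/(23/4) = 4*(4/23) = 16/23 ≈ 0.69565)
g(O, G) = 16 (g(O, G) = 8 + 8 = 16)
207*g(h, Z(6)) = 207*16 = 3312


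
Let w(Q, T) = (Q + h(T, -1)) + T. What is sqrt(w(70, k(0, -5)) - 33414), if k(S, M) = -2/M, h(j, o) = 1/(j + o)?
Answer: I*sqrt(7502685)/15 ≈ 182.61*I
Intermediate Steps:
w(Q, T) = Q + T + 1/(-1 + T) (w(Q, T) = (Q + 1/(T - 1)) + T = (Q + 1/(-1 + T)) + T = Q + T + 1/(-1 + T))
sqrt(w(70, k(0, -5)) - 33414) = sqrt((1 + (-1 - 2/(-5))*(70 - 2/(-5)))/(-1 - 2/(-5)) - 33414) = sqrt((1 + (-1 - 2*(-1/5))*(70 - 2*(-1/5)))/(-1 - 2*(-1/5)) - 33414) = sqrt((1 + (-1 + 2/5)*(70 + 2/5))/(-1 + 2/5) - 33414) = sqrt((1 - 3/5*352/5)/(-3/5) - 33414) = sqrt(-5*(1 - 1056/25)/3 - 33414) = sqrt(-5/3*(-1031/25) - 33414) = sqrt(1031/15 - 33414) = sqrt(-500179/15) = I*sqrt(7502685)/15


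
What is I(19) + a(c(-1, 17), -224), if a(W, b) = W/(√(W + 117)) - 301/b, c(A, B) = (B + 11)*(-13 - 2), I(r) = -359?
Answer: -11445/32 + 140*I*√303/101 ≈ -357.66 + 24.128*I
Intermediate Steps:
c(A, B) = -165 - 15*B (c(A, B) = (11 + B)*(-15) = -165 - 15*B)
a(W, b) = -301/b + W/√(117 + W) (a(W, b) = W/(√(117 + W)) - 301/b = W/√(117 + W) - 301/b = -301/b + W/√(117 + W))
I(19) + a(c(-1, 17), -224) = -359 + (-301/(-224) + (-165 - 15*17)/√(117 + (-165 - 15*17))) = -359 + (-301*(-1/224) + (-165 - 255)/√(117 + (-165 - 255))) = -359 + (43/32 - 420/√(117 - 420)) = -359 + (43/32 - (-140)*I*√303/101) = -359 + (43/32 + 140*I*√303/101) = -11445/32 + 140*I*√303/101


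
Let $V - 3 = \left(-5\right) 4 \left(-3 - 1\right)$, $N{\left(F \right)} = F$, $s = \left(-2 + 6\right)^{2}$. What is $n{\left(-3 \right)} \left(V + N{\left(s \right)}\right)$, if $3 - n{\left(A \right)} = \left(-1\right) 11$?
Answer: $1386$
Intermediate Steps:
$s = 16$ ($s = 4^{2} = 16$)
$n{\left(A \right)} = 14$ ($n{\left(A \right)} = 3 - \left(-1\right) 11 = 3 - -11 = 3 + 11 = 14$)
$V = 83$ ($V = 3 + \left(-5\right) 4 \left(-3 - 1\right) = 3 - -80 = 3 + 80 = 83$)
$n{\left(-3 \right)} \left(V + N{\left(s \right)}\right) = 14 \left(83 + 16\right) = 14 \cdot 99 = 1386$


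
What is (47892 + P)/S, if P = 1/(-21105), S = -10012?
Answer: -1010760659/211303260 ≈ -4.7835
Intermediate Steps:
P = -1/21105 ≈ -4.7382e-5
(47892 + P)/S = (47892 - 1/21105)/(-10012) = (1010760659/21105)*(-1/10012) = -1010760659/211303260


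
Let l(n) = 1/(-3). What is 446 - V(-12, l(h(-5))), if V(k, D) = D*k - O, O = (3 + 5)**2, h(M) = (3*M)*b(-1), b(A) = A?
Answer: 506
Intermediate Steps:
h(M) = -3*M (h(M) = (3*M)*(-1) = -3*M)
l(n) = -1/3
O = 64 (O = 8**2 = 64)
V(k, D) = -64 + D*k (V(k, D) = D*k - 1*64 = D*k - 64 = -64 + D*k)
446 - V(-12, l(h(-5))) = 446 - (-64 - 1/3*(-12)) = 446 - (-64 + 4) = 446 - 1*(-60) = 446 + 60 = 506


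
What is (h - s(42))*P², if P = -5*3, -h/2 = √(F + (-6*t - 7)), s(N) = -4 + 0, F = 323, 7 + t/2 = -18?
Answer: 900 - 900*√154 ≈ -10269.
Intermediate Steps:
t = -50 (t = -14 + 2*(-18) = -14 - 36 = -50)
s(N) = -4
h = -4*√154 (h = -2*√(323 + (-6*(-50) - 7)) = -2*√(323 + (300 - 7)) = -2*√(323 + 293) = -4*√154 ≈ -49.639)
P = -15
(h - s(42))*P² = (-4*√154 - 1*(-4))*(-15)² = (-4*√154 + 4)*225 = (4 - 4*√154)*225 = 900 - 900*√154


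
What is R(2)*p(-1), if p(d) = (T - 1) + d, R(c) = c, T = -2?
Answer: -8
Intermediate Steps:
p(d) = -3 + d (p(d) = (-2 - 1) + d = -3 + d)
R(2)*p(-1) = 2*(-3 - 1) = 2*(-4) = -8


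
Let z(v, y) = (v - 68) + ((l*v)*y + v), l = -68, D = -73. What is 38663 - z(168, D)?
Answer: -795557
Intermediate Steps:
z(v, y) = -68 + 2*v - 68*v*y (z(v, y) = (v - 68) + ((-68*v)*y + v) = (-68 + v) + (-68*v*y + v) = (-68 + v) + (v - 68*v*y) = -68 + 2*v - 68*v*y)
38663 - z(168, D) = 38663 - (-68 + 2*168 - 68*168*(-73)) = 38663 - (-68 + 336 + 833952) = 38663 - 1*834220 = 38663 - 834220 = -795557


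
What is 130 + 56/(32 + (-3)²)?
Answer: 5386/41 ≈ 131.37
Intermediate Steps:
130 + 56/(32 + (-3)²) = 130 + 56/(32 + 9) = 130 + 56/41 = 5386/41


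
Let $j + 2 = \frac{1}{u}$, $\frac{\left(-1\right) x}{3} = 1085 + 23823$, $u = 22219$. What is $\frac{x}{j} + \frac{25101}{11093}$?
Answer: $\frac{18418740736845}{492939641} \approx 37365.0$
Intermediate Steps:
$x = -74724$ ($x = - 3 \left(1085 + 23823\right) = \left(-3\right) 24908 = -74724$)
$j = - \frac{44437}{22219}$ ($j = -2 + \frac{1}{22219} = - \frac{44437}{22219} \approx -2.0$)
$\frac{x}{j} + \frac{25101}{11093} = - \frac{74724}{- \frac{44437}{22219}} + \frac{25101}{11093} = \left(-74724\right) \left(- \frac{22219}{44437}\right) + 25101 \cdot \frac{1}{11093} = \frac{1660292556}{44437} + \frac{25101}{11093} = \frac{18418740736845}{492939641}$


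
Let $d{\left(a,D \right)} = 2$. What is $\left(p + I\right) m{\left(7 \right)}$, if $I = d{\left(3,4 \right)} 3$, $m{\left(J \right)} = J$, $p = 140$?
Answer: $1022$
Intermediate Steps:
$I = 6$ ($I = 2 \cdot 3 = 6$)
$\left(p + I\right) m{\left(7 \right)} = \left(140 + 6\right) 7 = 146 \cdot 7 = 1022$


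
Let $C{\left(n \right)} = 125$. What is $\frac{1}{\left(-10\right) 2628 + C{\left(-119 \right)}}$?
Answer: $- \frac{1}{26155} \approx -3.8234 \cdot 10^{-5}$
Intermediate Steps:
$\frac{1}{\left(-10\right) 2628 + C{\left(-119 \right)}} = \frac{1}{\left(-10\right) 2628 + 125} = \frac{1}{-26280 + 125} = \frac{1}{-26155} = - \frac{1}{26155}$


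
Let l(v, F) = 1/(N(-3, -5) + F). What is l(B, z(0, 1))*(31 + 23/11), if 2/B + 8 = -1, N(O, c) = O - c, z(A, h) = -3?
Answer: -364/11 ≈ -33.091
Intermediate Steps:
B = -2/9 (B = 2/(-8 - 1) = 2/(-9) = 2*(-⅑) = -2/9 ≈ -0.22222)
l(v, F) = 1/(2 + F) (l(v, F) = 1/((-3 - 1*(-5)) + F) = 1/((-3 + 5) + F) = 1/(2 + F))
l(B, z(0, 1))*(31 + 23/11) = (31 + 23/11)/(2 - 3) = (31 + 23*(1/11))/(-1) = -(31 + 23/11) = -1*364/11 = -364/11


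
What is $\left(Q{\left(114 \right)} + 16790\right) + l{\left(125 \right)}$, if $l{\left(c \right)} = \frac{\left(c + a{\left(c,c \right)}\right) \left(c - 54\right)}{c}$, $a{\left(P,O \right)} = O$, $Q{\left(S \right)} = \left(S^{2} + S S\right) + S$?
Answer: $43038$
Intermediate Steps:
$Q{\left(S \right)} = S + 2 S^{2}$ ($Q{\left(S \right)} = \left(S^{2} + S^{2}\right) + S = 2 S^{2} + S = S + 2 S^{2}$)
$l{\left(c \right)} = -108 + 2 c$ ($l{\left(c \right)} = \frac{\left(c + c\right) \left(c - 54\right)}{c} = \frac{2 c \left(-54 + c\right)}{c} = -108 + 2 c$)
$\left(Q{\left(114 \right)} + 16790\right) + l{\left(125 \right)} = \left(114 \left(1 + 2 \cdot 114\right) + 16790\right) + \left(-108 + 2 \cdot 125\right) = \left(114 \left(1 + 228\right) + 16790\right) + \left(-108 + 250\right) = \left(114 \cdot 229 + 16790\right) + 142 = \left(26106 + 16790\right) + 142 = 42896 + 142 = 43038$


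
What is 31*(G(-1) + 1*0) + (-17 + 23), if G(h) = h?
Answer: -25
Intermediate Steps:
31*(G(-1) + 1*0) + (-17 + 23) = 31*(-1 + 1*0) + (-17 + 23) = 31*(-1 + 0) + 6 = 31*(-1) + 6 = -31 + 6 = -25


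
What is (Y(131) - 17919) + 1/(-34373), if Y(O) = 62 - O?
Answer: -618301525/34373 ≈ -17988.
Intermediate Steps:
(Y(131) - 17919) + 1/(-34373) = ((62 - 1*131) - 17919) + 1/(-34373) = ((62 - 131) - 17919) - 1/34373 = (-69 - 17919) - 1/34373 = -17988 - 1/34373 = -618301525/34373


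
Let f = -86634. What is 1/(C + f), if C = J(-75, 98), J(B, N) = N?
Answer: -1/86536 ≈ -1.1556e-5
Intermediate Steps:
C = 98
1/(C + f) = 1/(98 - 86634) = 1/(-86536) = -1/86536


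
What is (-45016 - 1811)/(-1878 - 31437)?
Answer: 15609/11105 ≈ 1.4056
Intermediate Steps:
(-45016 - 1811)/(-1878 - 31437) = -46827/(-33315) = -46827*(-1/33315) = 15609/11105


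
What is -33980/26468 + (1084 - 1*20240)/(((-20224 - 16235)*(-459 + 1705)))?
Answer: -192891687089/150298253469 ≈ -1.2834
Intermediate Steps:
-33980/26468 + (1084 - 1*20240)/(((-20224 - 16235)*(-459 + 1705))) = -33980*1/26468 + (1084 - 20240)/((-36459*1246)) = -8495/6617 - 19156/(-45427914) = -8495/6617 - 19156*(-1/45427914) = -8495/6617 + 9578/22713957 = -192891687089/150298253469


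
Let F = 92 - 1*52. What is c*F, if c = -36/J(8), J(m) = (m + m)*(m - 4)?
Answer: -45/2 ≈ -22.500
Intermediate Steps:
F = 40 (F = 92 - 52 = 40)
J(m) = 2*m*(-4 + m) (J(m) = (2*m)*(-4 + m) = 2*m*(-4 + m))
c = -9/16 (c = -36*1/(16*(-4 + 8)) = -36/(2*8*4) = -36/64 = -36*1/64 = -9/16 ≈ -0.56250)
c*F = -9/16*40 = -45/2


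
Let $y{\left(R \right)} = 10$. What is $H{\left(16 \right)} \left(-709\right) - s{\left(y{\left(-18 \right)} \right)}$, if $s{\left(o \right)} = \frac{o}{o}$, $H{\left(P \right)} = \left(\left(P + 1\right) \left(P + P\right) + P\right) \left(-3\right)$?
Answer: $1191119$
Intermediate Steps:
$H{\left(P \right)} = - 3 P - 6 P \left(1 + P\right)$ ($H{\left(P \right)} = \left(\left(1 + P\right) 2 P + P\right) \left(-3\right) = \left(2 P \left(1 + P\right) + P\right) \left(-3\right) = \left(P + 2 P \left(1 + P\right)\right) \left(-3\right) = - 3 P - 6 P \left(1 + P\right)$)
$s{\left(o \right)} = 1$
$H{\left(16 \right)} \left(-709\right) - s{\left(y{\left(-18 \right)} \right)} = \left(-3\right) 16 \left(3 + 2 \cdot 16\right) \left(-709\right) - 1 = \left(-3\right) 16 \left(3 + 32\right) \left(-709\right) - 1 = \left(-3\right) 16 \cdot 35 \left(-709\right) - 1 = \left(-1680\right) \left(-709\right) - 1 = 1191120 - 1 = 1191119$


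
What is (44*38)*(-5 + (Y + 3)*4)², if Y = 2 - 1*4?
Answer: 1672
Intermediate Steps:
Y = -2 (Y = 2 - 4 = -2)
(44*38)*(-5 + (Y + 3)*4)² = (44*38)*(-5 + (-2 + 3)*4)² = 1672*(-5 + 1*4)² = 1672*(-5 + 4)² = 1672*(-1)² = 1672*1 = 1672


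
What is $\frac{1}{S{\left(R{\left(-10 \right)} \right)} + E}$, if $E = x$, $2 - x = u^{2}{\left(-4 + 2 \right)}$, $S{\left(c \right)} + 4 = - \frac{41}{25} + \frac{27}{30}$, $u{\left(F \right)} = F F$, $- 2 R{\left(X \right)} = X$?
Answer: $- \frac{50}{937} \approx -0.053362$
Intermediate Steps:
$R{\left(X \right)} = - \frac{X}{2}$
$u{\left(F \right)} = F^{2}$
$S{\left(c \right)} = - \frac{237}{50}$ ($S{\left(c \right)} = -4 + \left(- \frac{41}{25} + \frac{27}{30}\right) = -4 + \left(\left(-41\right) \frac{1}{25} + 27 \cdot \frac{1}{30}\right) = -4 + \left(- \frac{41}{25} + \frac{9}{10}\right) = -4 - \frac{37}{50} = - \frac{237}{50}$)
$x = -14$ ($x = 2 - \left(\left(-4 + 2\right)^{2}\right)^{2} = 2 - \left(\left(-2\right)^{2}\right)^{2} = 2 - 4^{2} = 2 - 16 = -14$)
$E = -14$
$\frac{1}{S{\left(R{\left(-10 \right)} \right)} + E} = \frac{1}{- \frac{237}{50} - 14} = \frac{1}{- \frac{937}{50}} = - \frac{50}{937}$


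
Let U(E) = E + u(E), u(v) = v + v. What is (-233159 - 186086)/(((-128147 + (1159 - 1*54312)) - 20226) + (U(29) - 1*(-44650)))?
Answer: 419245/156789 ≈ 2.6739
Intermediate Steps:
u(v) = 2*v
U(E) = 3*E (U(E) = E + 2*E = 3*E)
(-233159 - 186086)/(((-128147 + (1159 - 1*54312)) - 20226) + (U(29) - 1*(-44650))) = (-233159 - 186086)/(((-128147 + (1159 - 1*54312)) - 20226) + (3*29 - 1*(-44650))) = -419245/(((-128147 + (1159 - 54312)) - 20226) + (87 + 44650)) = -419245/(((-128147 - 53153) - 20226) + 44737) = -419245/((-181300 - 20226) + 44737) = -419245/(-201526 + 44737) = -419245/(-156789) = -419245*(-1/156789) = 419245/156789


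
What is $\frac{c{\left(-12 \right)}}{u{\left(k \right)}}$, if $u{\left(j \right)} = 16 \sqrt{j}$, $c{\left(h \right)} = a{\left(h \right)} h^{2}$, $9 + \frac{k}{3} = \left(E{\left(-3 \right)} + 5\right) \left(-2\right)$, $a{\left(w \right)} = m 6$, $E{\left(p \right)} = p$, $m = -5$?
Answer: $\frac{90 i \sqrt{39}}{13} \approx 43.235 i$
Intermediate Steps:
$a{\left(w \right)} = -30$ ($a{\left(w \right)} = \left(-5\right) 6 = -30$)
$k = -39$ ($k = -27 + 3 \left(-3 + 5\right) \left(-2\right) = -27 + 3 \cdot 2 \left(-2\right) = -27 + 3 \left(-4\right) = -27 - 12 = -39$)
$c{\left(h \right)} = - 30 h^{2}$
$\frac{c{\left(-12 \right)}}{u{\left(k \right)}} = \frac{\left(-30\right) \left(-12\right)^{2}}{16 \sqrt{-39}} = \frac{\left(-30\right) 144}{16 i \sqrt{39}} = - \frac{4320}{16 i \sqrt{39}} = - 4320 \left(- \frac{i \sqrt{39}}{624}\right) = \frac{90 i \sqrt{39}}{13}$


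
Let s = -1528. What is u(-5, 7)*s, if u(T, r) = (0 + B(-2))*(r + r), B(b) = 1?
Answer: -21392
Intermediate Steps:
u(T, r) = 2*r (u(T, r) = (0 + 1)*(r + r) = 1*(2*r) = 2*r)
u(-5, 7)*s = (2*7)*(-1528) = 14*(-1528) = -21392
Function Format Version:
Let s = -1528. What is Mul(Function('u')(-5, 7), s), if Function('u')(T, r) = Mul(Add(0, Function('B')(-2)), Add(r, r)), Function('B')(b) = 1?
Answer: -21392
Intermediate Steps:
Function('u')(T, r) = Mul(2, r) (Function('u')(T, r) = Mul(Add(0, 1), Add(r, r)) = Mul(1, Mul(2, r)) = Mul(2, r))
Mul(Function('u')(-5, 7), s) = Mul(Mul(2, 7), -1528) = Mul(14, -1528) = -21392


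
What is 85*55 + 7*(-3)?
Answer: 4654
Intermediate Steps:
85*55 + 7*(-3) = 4675 - 21 = 4654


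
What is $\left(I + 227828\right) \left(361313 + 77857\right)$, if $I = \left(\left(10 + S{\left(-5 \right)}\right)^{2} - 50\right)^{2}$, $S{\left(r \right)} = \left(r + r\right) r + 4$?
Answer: $7289319066480$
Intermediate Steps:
$S{\left(r \right)} = 4 + 2 r^{2}$ ($S{\left(r \right)} = 2 r r + 4 = 2 r^{2} + 4 = 4 + 2 r^{2}$)
$I = 16370116$ ($I = \left(\left(10 + \left(4 + 2 \left(-5\right)^{2}\right)\right)^{2} - 50\right)^{2} = \left(\left(10 + \left(4 + 2 \cdot 25\right)\right)^{2} - 50\right)^{2} = \left(\left(10 + \left(4 + 50\right)\right)^{2} - 50\right)^{2} = \left(\left(10 + 54\right)^{2} - 50\right)^{2} = \left(64^{2} - 50\right)^{2} = \left(4096 - 50\right)^{2} = 4046^{2} = 16370116$)
$\left(I + 227828\right) \left(361313 + 77857\right) = \left(16370116 + 227828\right) \left(361313 + 77857\right) = 16597944 \cdot 439170 = 7289319066480$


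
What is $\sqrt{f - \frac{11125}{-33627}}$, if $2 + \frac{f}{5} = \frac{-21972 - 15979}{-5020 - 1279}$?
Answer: $\frac{\sqrt{917759056018313190}}{211816473} \approx 4.5228$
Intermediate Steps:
$f = \frac{126765}{6299}$ ($f = -10 + 5 \frac{-21972 - 15979}{-5020 - 1279} = -10 + 5 \left(- \frac{37951}{-6299}\right) = -10 + 5 \left(\left(-37951\right) \left(- \frac{1}{6299}\right)\right) = -10 + 5 \cdot \frac{37951}{6299} = -10 + \frac{189755}{6299} = \frac{126765}{6299} \approx 20.125$)
$\sqrt{f - \frac{11125}{-33627}} = \sqrt{\frac{126765}{6299} - \frac{11125}{-33627}} = \sqrt{\frac{126765}{6299} - - \frac{11125}{33627}} = \sqrt{\frac{126765}{6299} + \frac{11125}{33627}} = \sqrt{\frac{4332803030}{211816473}} = \frac{\sqrt{917759056018313190}}{211816473}$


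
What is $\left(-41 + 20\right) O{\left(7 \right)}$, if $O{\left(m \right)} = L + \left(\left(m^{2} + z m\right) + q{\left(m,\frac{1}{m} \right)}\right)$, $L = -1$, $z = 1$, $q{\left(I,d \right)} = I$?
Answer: $-1302$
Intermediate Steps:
$O{\left(m \right)} = -1 + m^{2} + 2 m$ ($O{\left(m \right)} = -1 + \left(\left(m^{2} + 1 m\right) + m\right) = -1 + \left(\left(m^{2} + m\right) + m\right) = -1 + \left(\left(m + m^{2}\right) + m\right) = -1 + \left(m^{2} + 2 m\right) = -1 + m^{2} + 2 m$)
$\left(-41 + 20\right) O{\left(7 \right)} = \left(-41 + 20\right) \left(-1 + 7^{2} + 2 \cdot 7\right) = - 21 \left(-1 + 49 + 14\right) = \left(-21\right) 62 = -1302$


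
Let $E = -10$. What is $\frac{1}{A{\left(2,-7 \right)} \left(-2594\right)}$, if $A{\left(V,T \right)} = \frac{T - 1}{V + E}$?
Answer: $- \frac{1}{2594} \approx -0.00038551$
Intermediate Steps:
$A{\left(V,T \right)} = \frac{-1 + T}{-10 + V}$ ($A{\left(V,T \right)} = \frac{T - 1}{V - 10} = \frac{-1 + T}{-10 + V}$)
$\frac{1}{A{\left(2,-7 \right)} \left(-2594\right)} = \frac{1}{\frac{-1 - 7}{-10 + 2} \left(-2594\right)} = \frac{1}{\frac{1}{-8} \left(-8\right) \left(-2594\right)} = \frac{1}{\left(- \frac{1}{8}\right) \left(-8\right) \left(-2594\right)} = \frac{1}{1 \left(-2594\right)} = \frac{1}{-2594} = - \frac{1}{2594}$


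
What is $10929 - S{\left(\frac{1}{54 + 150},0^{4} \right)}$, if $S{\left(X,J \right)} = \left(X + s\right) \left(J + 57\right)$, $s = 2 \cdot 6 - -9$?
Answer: $\frac{661757}{68} \approx 9731.7$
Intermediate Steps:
$s = 21$ ($s = 12 + 9 = 21$)
$S{\left(X,J \right)} = \left(21 + X\right) \left(57 + J\right)$ ($S{\left(X,J \right)} = \left(X + 21\right) \left(J + 57\right) = \left(21 + X\right) \left(57 + J\right)$)
$10929 - S{\left(\frac{1}{54 + 150},0^{4} \right)} = 10929 - \left(1197 + 21 \cdot 0^{4} + \frac{57}{54 + 150} + \frac{0^{4}}{54 + 150}\right) = 10929 - \left(1197 + 21 \cdot 0 + \frac{57}{204} + \frac{0}{204}\right) = 10929 - \left(1197 + 0 + 57 \cdot \frac{1}{204} + 0 \cdot \frac{1}{204}\right) = 10929 - \left(1197 + 0 + \frac{19}{68} + 0\right) = 10929 - \frac{81415}{68} = \frac{661757}{68}$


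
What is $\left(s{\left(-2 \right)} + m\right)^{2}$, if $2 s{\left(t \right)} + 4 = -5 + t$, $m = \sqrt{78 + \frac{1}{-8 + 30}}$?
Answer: $\frac{\left(121 - \sqrt{37774}\right)^{2}}{484} \approx 11.118$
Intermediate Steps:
$m = \frac{\sqrt{37774}}{22}$ ($m = \sqrt{78 + \frac{1}{22}} = \sqrt{\frac{1717}{22}} = \frac{\sqrt{37774}}{22} \approx 8.8343$)
$s{\left(t \right)} = - \frac{9}{2} + \frac{t}{2}$ ($s{\left(t \right)} = -2 + \frac{-5 + t}{2} = -2 + \left(- \frac{5}{2} + \frac{t}{2}\right) = - \frac{9}{2} + \frac{t}{2}$)
$\left(s{\left(-2 \right)} + m\right)^{2} = \left(\left(- \frac{9}{2} + \frac{1}{2} \left(-2\right)\right) + \frac{\sqrt{37774}}{22}\right)^{2} = \left(\left(- \frac{9}{2} - 1\right) + \frac{\sqrt{37774}}{22}\right)^{2} = \left(- \frac{11}{2} + \frac{\sqrt{37774}}{22}\right)^{2}$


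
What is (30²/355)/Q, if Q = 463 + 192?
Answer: 36/9301 ≈ 0.0038706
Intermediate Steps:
Q = 655
(30²/355)/Q = (30²/355)/655 = (900*(1/355))*(1/655) = (180/71)*(1/655) = 36/9301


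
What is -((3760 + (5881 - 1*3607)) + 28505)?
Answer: -34539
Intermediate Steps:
-((3760 + (5881 - 1*3607)) + 28505) = -((3760 + (5881 - 3607)) + 28505) = -((3760 + 2274) + 28505) = -(6034 + 28505) = -1*34539 = -34539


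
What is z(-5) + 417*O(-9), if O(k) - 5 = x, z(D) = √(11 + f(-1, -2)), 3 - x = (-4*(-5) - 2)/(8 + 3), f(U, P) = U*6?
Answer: 29190/11 + √5 ≈ 2655.9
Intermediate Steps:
f(U, P) = 6*U
x = 15/11 (x = 3 - (-4*(-5) - 2)/(8 + 3) = 3 - (20 - 2)/11 = 3 - 18/11 = 15/11 ≈ 1.3636)
z(D) = √5 (z(D) = √(11 + 6*(-1)) = √(11 - 6) = √5)
O(k) = 70/11 (O(k) = 5 + 15/11 = 70/11)
z(-5) + 417*O(-9) = √5 + 417*(70/11) = √5 + 29190/11 = 29190/11 + √5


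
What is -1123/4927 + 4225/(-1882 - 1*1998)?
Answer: -5034763/3823352 ≈ -1.3168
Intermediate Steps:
-1123/4927 + 4225/(-1882 - 1*1998) = -1123*1/4927 + 4225/(-1882 - 1998) = -1123/4927 + 4225/(-3880) = -1123/4927 + 4225*(-1/3880) = -1123/4927 - 845/776 = -5034763/3823352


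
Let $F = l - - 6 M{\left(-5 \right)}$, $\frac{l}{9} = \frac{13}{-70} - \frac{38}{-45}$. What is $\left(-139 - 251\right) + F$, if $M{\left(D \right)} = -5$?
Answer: $- \frac{5797}{14} \approx -414.07$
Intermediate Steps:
$l = \frac{83}{14}$ ($l = 9 \left(\frac{13}{-70} - \frac{38}{-45}\right) = 9 \left(13 \left(- \frac{1}{70}\right) - - \frac{38}{45}\right) = 9 \left(- \frac{13}{70} + \frac{38}{45}\right) = 9 \cdot \frac{83}{126} = \frac{83}{14} \approx 5.9286$)
$F = - \frac{337}{14}$ ($F = \frac{83}{14} - \left(-6\right) \left(-5\right) = \frac{83}{14} - 30 = - \frac{337}{14} \approx -24.071$)
$\left(-139 - 251\right) + F = \left(-139 - 251\right) - \frac{337}{14} = -390 - \frac{337}{14} = - \frac{5797}{14}$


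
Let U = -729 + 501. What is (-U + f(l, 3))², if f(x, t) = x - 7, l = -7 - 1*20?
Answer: 37636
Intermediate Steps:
l = -27 (l = -7 - 20 = -27)
f(x, t) = -7 + x
U = -228
(-U + f(l, 3))² = (-1*(-228) + (-7 - 27))² = (228 - 34)² = 194² = 37636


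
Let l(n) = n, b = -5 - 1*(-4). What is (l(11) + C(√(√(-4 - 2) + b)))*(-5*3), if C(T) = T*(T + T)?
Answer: -135 - 30*I*√6 ≈ -135.0 - 73.485*I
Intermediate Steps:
b = -1 (b = -5 + 4 = -1)
C(T) = 2*T² (C(T) = T*(2*T) = 2*T²)
(l(11) + C(√(√(-4 - 2) + b)))*(-5*3) = (11 + 2*(√(√(-4 - 2) - 1))²)*(-5*3) = (11 + 2*(√(√(-6) - 1))²)*(-15) = (11 + 2*(√(I*√6 - 1))²)*(-15) = (11 + 2*(√(-1 + I*√6))²)*(-15) = (11 + 2*(-1 + I*√6))*(-15) = (11 + (-2 + 2*I*√6))*(-15) = (9 + 2*I*√6)*(-15) = -135 - 30*I*√6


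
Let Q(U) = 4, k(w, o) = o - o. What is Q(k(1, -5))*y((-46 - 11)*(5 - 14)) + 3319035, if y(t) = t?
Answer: 3321087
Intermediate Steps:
k(w, o) = 0
Q(k(1, -5))*y((-46 - 11)*(5 - 14)) + 3319035 = 4*((-46 - 11)*(5 - 14)) + 3319035 = 4*(-57*(-9)) + 3319035 = 4*513 + 3319035 = 2052 + 3319035 = 3321087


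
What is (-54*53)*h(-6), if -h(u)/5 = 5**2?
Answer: 357750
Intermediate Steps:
h(u) = -125 (h(u) = -5*5**2 = -5*25 = -125)
(-54*53)*h(-6) = -54*53*(-125) = -2862*(-125) = 357750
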